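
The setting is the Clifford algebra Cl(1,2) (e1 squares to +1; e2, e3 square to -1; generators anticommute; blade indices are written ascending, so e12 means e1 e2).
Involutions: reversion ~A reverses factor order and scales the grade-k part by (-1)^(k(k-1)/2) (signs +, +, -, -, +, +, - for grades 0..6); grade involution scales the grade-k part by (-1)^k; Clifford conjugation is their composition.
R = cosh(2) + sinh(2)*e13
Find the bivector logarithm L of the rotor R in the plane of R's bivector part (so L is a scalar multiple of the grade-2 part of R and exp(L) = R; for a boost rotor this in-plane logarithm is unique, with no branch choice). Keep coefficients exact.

The scalar part of R is cosh(2), so cosh pins the rapidity up to sign — the sign comes from the bivector part; dividing that part by sinh of the rapidity yields the plane, and the in-plane L = rapidity * plane is unique because the two sign choices cancel.
Concretely: cosh(rapidity) = cosh(2) gives rapidity = ±2, and since rapidity/sinh(rapidity) is even the sign is immaterial: L = (rapidity/sinh(rapidity)) * <R>_2 = (2/sinh(2)) * <R>_2.
Answer: 2*e13


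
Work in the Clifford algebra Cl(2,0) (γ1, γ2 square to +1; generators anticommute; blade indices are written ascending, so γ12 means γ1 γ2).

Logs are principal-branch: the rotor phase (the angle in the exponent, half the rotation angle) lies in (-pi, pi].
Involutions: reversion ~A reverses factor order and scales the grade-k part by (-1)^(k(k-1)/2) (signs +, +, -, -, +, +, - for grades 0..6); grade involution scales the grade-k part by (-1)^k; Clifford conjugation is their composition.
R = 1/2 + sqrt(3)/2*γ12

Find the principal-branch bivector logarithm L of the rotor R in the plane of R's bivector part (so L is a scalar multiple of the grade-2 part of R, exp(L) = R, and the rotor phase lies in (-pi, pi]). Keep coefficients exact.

The scalar part of R is 1/2, which fixes the principal-branch rotor phase; the unit plane is then the bivector part divided by the sine of that phase, and L is that plane scaled by the phase.
Concretely: cos(phase) = 1/2 gives phase = ±pi/3, and since phase/sin(phase) is even the sign is immaterial: L = (phase/sin(phase)) * <R>_2 = (2*sqrt(3)*pi/9) * <R>_2.
Answer: pi/3*γ12


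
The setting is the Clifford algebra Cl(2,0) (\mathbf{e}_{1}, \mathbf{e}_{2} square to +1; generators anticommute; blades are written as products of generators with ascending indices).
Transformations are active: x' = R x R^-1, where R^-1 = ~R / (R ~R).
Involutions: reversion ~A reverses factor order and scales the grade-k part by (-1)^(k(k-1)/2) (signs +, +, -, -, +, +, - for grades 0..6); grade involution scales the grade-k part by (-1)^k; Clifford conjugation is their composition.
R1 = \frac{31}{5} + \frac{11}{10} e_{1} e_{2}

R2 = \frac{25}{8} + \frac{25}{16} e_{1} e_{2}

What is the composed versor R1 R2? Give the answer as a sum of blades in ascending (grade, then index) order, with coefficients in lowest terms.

Distribute over the terms of R1 (each basis-blade product reordered to ascending indices, repeated generators contracted through their squares):
(\frac{31}{5}) R2 = \frac{155}{8} + \frac{155}{16} e_{1} e_{2}
(\frac{11}{10} e_{1} e_{2}) R2 = -\frac{55}{32} + \frac{55}{16} e_{1} e_{2}
Summing the partial products and collecting blades:
Answer: \frac{565}{32} + \frac{105}{8} e_{1} e_{2}


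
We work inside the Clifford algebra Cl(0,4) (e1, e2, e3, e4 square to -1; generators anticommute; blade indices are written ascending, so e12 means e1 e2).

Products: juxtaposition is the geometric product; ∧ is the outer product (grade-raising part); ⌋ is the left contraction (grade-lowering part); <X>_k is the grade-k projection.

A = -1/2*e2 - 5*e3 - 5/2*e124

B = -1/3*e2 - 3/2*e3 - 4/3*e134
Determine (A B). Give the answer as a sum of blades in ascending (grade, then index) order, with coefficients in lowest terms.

step 1: -23/3 + 15/2*e14 - 17/4*e23 - 53/12*e1234
Answer: -23/3 + 15/2*e14 - 17/4*e23 - 53/12*e1234


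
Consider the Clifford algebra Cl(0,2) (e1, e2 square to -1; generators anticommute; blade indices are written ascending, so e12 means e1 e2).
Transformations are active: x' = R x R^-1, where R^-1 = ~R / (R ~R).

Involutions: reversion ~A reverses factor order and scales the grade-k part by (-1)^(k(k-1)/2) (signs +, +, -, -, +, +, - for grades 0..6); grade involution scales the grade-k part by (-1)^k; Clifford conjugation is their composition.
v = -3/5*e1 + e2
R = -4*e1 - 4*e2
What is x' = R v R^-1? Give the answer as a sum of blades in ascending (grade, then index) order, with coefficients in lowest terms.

~R = -4*e1 - 4*e2, and R ~R = -32, so R^-1 = ~R / (-32).
R v = 8/5 - 32/5*e12
Answer: e1 - 3/5*e2


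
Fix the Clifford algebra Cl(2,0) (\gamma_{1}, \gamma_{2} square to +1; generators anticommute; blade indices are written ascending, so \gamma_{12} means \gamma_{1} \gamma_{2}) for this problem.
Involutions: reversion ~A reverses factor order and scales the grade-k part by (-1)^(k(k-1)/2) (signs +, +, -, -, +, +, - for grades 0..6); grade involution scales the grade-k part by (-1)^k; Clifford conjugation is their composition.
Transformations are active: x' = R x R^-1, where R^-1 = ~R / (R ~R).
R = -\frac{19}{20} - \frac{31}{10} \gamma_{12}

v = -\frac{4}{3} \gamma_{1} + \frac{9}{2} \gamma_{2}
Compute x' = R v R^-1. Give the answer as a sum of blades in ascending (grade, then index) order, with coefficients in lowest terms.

~R = -\frac{19}{20} + \frac{31}{10} \gamma_{12}, and R ~R = \frac{841}{80}, so R^-1 = ~R / (\frac{841}{80}).
R v = -\frac{761}{60} \gamma_{1} - \frac{1009}{120} \gamma_{2}
Answer: \frac{15246}{4205} \gamma_{1} - \frac{75193}{25230} \gamma_{2}


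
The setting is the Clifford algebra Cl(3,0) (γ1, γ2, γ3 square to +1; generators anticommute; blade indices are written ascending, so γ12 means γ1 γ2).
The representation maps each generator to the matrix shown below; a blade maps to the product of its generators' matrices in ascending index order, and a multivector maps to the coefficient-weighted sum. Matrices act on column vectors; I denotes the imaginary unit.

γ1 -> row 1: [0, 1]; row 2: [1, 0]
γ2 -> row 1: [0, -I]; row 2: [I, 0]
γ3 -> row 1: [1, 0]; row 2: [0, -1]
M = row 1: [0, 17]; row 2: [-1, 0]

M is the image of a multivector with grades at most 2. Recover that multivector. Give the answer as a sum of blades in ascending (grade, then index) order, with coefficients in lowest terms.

Method: 1, rho(γ1), rho(γ2), rho(γ3) form a trace-orthogonal basis of the 2x2 complex matrices (tr(X Y) = 2 if X = Y, else 0), so M = m0*1 + m1*rho(γ1) + m2*rho(γ2) + m3*rho(γ3) with m0 = tr(M)/2 = 0, m1 = tr(M rho(γ1))/2 = 8, m2 = tr(M rho(γ2))/2 = 9*I, m3 = tr(M rho(γ3))/2 = 0.
Multiplying table entries, the bivector images are rho(γ12) = I*rho(γ3), rho(γ13) = -I*rho(γ2), rho(γ23) = I*rho(γ1); with real blade coefficients the real parts of m0..m3 are the coefficients of 1, γ1, γ2, γ3 and the imaginary parts give the bivectors (γ23: Im m1, γ13: -Im m2, γ12: Im m3).
Answer: 8*γ1 - 9*γ13


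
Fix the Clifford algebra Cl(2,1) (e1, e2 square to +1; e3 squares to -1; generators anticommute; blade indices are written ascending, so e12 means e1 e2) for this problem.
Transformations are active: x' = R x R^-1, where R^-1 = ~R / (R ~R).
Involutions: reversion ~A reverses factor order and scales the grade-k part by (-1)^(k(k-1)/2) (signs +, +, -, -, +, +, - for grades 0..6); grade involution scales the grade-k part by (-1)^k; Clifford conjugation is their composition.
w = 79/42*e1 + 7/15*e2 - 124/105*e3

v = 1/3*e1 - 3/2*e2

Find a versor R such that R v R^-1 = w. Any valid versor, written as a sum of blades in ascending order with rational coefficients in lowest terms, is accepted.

The midline construction: v and w both square to 85/36, so reflecting in their sum 31/14*e1 - 31/30*e2 - 124/105*e3 exchanges them.
Answer: 31/14*e1 - 31/30*e2 - 124/105*e3


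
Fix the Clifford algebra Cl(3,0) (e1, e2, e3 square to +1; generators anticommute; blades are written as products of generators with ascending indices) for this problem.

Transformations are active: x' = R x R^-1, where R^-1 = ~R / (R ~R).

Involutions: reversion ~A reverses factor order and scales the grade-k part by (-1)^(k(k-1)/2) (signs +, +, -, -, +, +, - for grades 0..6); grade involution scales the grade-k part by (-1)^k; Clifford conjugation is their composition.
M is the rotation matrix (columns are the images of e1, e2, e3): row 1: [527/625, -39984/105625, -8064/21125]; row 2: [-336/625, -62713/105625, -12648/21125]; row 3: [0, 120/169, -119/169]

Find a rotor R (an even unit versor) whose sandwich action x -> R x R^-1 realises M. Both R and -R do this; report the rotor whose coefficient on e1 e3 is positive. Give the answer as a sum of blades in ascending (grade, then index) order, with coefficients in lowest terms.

Method: write R = a + b12*e1 e2 + b13*e1 e3 + b23*e2 e3 with a^2 + b12^2 + b13^2 + b23^2 = 1 (so R^-1 = ~R). Expanding the columns R e_j ~R gives tr M = 4a^2 - 1 and, from the antisymmetric part, M21 - M12 = -4a*b12, M13 - M31 = 4a*b13, M32 - M23 = -4a*b23.
Here tr M = -1921/4225, so a^2 = (1 + tr M)/4 = 576/4225 and a = ±24/65. Taking a = 24/65: M21 - M12 = -672/4225, M13 - M31 = -8064/21125, M32 - M23 = 27648/21125, giving b12 = 7/65, b13 = -84/325, b23 = -288/325, i.e. R = 24/65 + 7/65*e1 e2 - 84/325*e1 e3 - 288/325*e2 e3.
Its e1 e3 coefficient is negative, so report the other preimage -R.
Answer: -24/65 - 7/65*e1 e2 + 84/325*e1 e3 + 288/325*e2 e3. Sheet selection: the two-to-one cover makes ±R indistinguishable at the matrix level (trace -1921/4225), so uniqueness comes from the required sign on e1 e3.


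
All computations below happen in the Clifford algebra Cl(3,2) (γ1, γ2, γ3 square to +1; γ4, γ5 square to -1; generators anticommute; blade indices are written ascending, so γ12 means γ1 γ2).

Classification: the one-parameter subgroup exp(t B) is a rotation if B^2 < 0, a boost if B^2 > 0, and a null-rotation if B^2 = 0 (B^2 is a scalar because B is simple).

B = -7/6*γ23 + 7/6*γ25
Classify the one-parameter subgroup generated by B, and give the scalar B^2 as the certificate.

B^2 term by term: the squares give (-7/6)^2*(γ23)^2 + (7/6)^2*(γ25)^2 = 49/36*(-1) + 49/36*(+1) = 0 (each basis 2-blade squares to minus the product of its generators' squares); cross terms between blades sharing an index anticommute and cancel. So B^2 = 0.
Answer: null-rotation, certificate B^2 = 0. Certificate logic: 0 is a conjugation-invariant scalar, so its sign fixes rotation versus boost versus null-rotation outright.


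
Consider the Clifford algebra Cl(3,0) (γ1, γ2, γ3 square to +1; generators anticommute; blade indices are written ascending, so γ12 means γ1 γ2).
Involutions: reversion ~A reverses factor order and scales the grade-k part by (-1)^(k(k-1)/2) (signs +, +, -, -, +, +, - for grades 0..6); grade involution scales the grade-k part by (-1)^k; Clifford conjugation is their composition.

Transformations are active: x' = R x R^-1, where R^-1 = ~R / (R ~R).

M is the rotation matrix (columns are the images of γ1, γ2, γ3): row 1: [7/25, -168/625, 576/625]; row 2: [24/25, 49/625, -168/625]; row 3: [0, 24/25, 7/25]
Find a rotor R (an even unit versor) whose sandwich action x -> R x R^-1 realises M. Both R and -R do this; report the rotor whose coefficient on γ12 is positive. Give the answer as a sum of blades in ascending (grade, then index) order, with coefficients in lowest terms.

Method: write R = a + b12*γ12 + b13*γ13 + b23*γ23 with a^2 + b12^2 + b13^2 + b23^2 = 1 (so R^-1 = ~R). Expanding the columns R e_j ~R gives tr M = 4a^2 - 1 and, from the antisymmetric part, M21 - M12 = -4a*b12, M13 - M31 = 4a*b13, M32 - M23 = -4a*b23.
Here tr M = 399/625, so a^2 = (1 + tr M)/4 = 256/625 and a = ±16/25. Taking a = 16/25: M21 - M12 = 768/625, M13 - M31 = 576/625, M32 - M23 = 768/625, giving b12 = -12/25, b13 = 9/25, b23 = -12/25, i.e. R = 16/25 - 12/25*γ12 + 9/25*γ13 - 12/25*γ23.
Its γ12 coefficient is negative, so report the other preimage -R.
Answer: -16/25 + 12/25*γ12 - 9/25*γ13 + 12/25*γ23. Key observation: the double cover Spin(3) -> SO(3) sends R and -R to the same matrix (trace 399/625 here), so the stated sign of the γ12 coefficient is what selects one sheet.


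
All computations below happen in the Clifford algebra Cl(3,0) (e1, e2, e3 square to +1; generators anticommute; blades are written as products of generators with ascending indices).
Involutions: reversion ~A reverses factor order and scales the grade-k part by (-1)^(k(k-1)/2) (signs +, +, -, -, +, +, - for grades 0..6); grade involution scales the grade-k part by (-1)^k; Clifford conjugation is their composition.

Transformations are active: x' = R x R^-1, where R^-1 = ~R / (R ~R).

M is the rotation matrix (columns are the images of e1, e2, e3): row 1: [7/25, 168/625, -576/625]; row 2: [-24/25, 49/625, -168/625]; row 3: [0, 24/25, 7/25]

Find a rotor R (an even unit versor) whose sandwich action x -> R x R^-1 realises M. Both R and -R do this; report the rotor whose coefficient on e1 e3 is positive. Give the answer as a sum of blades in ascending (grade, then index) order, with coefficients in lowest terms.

Method: write R = a + b12*e1 e2 + b13*e1 e3 + b23*e2 e3 with a^2 + b12^2 + b13^2 + b23^2 = 1 (so R^-1 = ~R). Expanding the columns R e_j ~R gives tr M = 4a^2 - 1 and, from the antisymmetric part, M21 - M12 = -4a*b12, M13 - M31 = 4a*b13, M32 - M23 = -4a*b23.
Here tr M = 399/625, so a^2 = (1 + tr M)/4 = 256/625 and a = ±16/25. Taking a = 16/25: M21 - M12 = -768/625, M13 - M31 = -576/625, M32 - M23 = 768/625, giving b12 = 12/25, b13 = -9/25, b23 = -12/25, i.e. R = 16/25 + 12/25*e1 e2 - 9/25*e1 e3 - 12/25*e2 e3.
Its e1 e3 coefficient is negative, so report the other preimage -R.
Answer: -16/25 - 12/25*e1 e2 + 9/25*e1 e3 + 12/25*e2 e3. Why the constraint matters: R and -R act identically through the sandwich — M has trace 399/625 either way — so only the sign condition on e1 e3 picks one of the two preimages.


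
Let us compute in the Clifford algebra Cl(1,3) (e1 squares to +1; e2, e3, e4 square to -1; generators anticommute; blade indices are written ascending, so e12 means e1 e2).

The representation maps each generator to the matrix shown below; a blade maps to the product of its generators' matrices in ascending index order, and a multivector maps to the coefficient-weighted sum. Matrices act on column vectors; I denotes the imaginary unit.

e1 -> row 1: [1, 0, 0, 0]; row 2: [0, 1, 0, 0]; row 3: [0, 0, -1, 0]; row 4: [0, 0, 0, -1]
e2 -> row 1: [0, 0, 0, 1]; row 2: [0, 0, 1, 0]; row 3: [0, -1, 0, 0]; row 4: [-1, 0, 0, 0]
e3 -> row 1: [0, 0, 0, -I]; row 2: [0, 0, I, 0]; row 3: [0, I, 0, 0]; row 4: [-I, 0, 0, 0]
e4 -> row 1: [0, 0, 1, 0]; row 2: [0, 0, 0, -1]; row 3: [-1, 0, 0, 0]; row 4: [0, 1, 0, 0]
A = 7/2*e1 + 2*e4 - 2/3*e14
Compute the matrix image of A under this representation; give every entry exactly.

Bivector images (products of the table entries): rho(e14) = rho(e1)rho(e4) = row 1: [0, 0, 1, 0]; row 2: [0, 0, 0, -1]; row 3: [1, 0, 0, 0]; row 4: [0, -1, 0, 0].
M = (7/2)*rho(e1) + (2)*rho(e4) + (-2/3)*rho(e14), summed entrywise:
Answer: row 1: [7/2, 0, 4/3, 0]; row 2: [0, 7/2, 0, -4/3]; row 3: [-8/3, 0, -7/2, 0]; row 4: [0, 8/3, 0, -7/2]


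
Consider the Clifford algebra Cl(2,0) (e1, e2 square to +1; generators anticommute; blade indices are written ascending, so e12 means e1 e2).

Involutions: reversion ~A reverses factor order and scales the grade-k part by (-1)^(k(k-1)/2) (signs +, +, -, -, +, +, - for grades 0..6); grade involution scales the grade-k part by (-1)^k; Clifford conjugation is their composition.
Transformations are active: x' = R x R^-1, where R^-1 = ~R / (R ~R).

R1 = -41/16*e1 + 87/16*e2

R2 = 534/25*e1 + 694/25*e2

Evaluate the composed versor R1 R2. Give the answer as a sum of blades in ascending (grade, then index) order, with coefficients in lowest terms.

Distribute over the terms of R1 (each basis-blade product reordered to ascending indices, repeated generators contracted through their squares):
(-41/16*e1) R2 = -10947/200 - 14227/200*e12
(87/16*e2) R2 = 30189/200 - 23229/200*e12
Summing the partial products and collecting blades:
Answer: 9621/100 - 4682/25*e12


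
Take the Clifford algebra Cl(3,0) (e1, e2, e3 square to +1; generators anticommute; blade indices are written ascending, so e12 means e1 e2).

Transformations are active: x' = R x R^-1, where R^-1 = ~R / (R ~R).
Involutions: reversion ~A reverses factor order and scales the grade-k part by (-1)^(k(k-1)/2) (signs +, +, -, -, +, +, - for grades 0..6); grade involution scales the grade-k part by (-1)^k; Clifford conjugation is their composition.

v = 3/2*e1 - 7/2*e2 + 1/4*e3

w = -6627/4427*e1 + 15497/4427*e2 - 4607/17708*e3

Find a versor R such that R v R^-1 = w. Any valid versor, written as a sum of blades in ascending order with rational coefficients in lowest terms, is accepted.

Why this works: both vectors square to 233/16, so q(v) = q(w) and R = v + w = 27/8854*e1 + 5/8854*e2 - 45/4427*e3 carries v to w — its own direction survives, the complement (v - w)/2 flips.
Answer: 27/8854*e1 + 5/8854*e2 - 45/4427*e3


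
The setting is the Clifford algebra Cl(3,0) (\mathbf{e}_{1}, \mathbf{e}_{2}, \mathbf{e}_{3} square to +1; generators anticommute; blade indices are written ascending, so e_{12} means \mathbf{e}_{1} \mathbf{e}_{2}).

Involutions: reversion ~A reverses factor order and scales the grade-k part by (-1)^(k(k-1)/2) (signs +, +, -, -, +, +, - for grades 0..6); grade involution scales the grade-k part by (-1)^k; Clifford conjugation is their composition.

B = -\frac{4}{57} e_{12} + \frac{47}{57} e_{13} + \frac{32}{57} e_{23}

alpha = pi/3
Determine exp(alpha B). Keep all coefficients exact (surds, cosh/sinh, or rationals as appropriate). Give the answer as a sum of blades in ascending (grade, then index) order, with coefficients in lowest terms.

B^2 term by term: the squares give (-\frac{4}{57})^2*(e_{12})^2 + (\frac{47}{57})^2*(e_{13})^2 + (\frac{32}{57})^2*(e_{23})^2 = \frac{16}{3249}*(-1) + \frac{2209}{3249}*(-1) + \frac{1024}{3249}*(-1) = -1 (each basis 2-blade squares to minus the product of its generators' squares); cross terms between blades sharing an index anticommute and cancel. So B^2 = -1.
B^2 = -1 — B^2 < 0, so the exponential closes trigonometrically: l = 1, alpha*l = \frac{\pi}{3}, so exp(alpha B) = cos(\frac{\pi}{3}) + (sin(\frac{\pi}{3})/1)*B = \frac{1}{2} + (\frac{\sqrt{3}}{2})*B.
Answer: \frac{1}{2} - \frac{2 \sqrt{3}}{57} e_{12} + \frac{47 \sqrt{3}}{114} e_{13} + \frac{16 \sqrt{3}}{57} e_{23}


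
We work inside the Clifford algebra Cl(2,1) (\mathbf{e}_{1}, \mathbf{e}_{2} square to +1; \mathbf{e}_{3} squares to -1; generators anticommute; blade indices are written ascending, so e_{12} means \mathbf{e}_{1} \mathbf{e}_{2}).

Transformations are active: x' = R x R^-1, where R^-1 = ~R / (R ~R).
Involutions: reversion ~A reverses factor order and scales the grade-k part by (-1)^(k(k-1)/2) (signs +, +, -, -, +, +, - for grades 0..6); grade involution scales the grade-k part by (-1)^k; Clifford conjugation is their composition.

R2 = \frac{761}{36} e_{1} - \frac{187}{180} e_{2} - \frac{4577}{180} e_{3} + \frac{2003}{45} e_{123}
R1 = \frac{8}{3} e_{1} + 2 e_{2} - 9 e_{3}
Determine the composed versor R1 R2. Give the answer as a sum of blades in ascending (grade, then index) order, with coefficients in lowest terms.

Distribute over the terms of R1 (each basis-blade product reordered to ascending indices, repeated generators contracted through their squares):
(\frac{8}{3} e_{1}) R2 = \frac{1522}{27} - \frac{374}{135} e_{12} - \frac{9154}{135} e_{13} + \frac{16024}{135} e_{23}
(2 e_{2}) R2 = -\frac{187}{90} - \frac{761}{18} e_{12} - \frac{4006}{45} e_{13} - \frac{4577}{90} e_{23}
(-9 e_{3}) R2 = -\frac{4577}{20} + \frac{2003}{5} e_{12} + \frac{761}{4} e_{13} - \frac{187}{20} e_{23}
Summing the partial products and collecting blades:
Answer: -\frac{94261}{540} + \frac{95999}{270} e_{12} + \frac{18047}{540} e_{13} + \frac{6317}{108} e_{23}


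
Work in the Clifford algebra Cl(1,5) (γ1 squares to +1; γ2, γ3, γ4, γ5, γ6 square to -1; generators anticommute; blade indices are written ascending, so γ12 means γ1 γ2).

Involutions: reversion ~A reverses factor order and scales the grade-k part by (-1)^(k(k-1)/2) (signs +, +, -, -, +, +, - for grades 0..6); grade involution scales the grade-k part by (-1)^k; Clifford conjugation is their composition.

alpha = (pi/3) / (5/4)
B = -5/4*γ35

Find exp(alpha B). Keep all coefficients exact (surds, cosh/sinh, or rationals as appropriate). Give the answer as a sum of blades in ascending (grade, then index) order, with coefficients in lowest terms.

B^2 = (-5/4)^2*(γ35)^2 = 25/16*(-1) = -25/16 (a basis 2-blade squares to minus the product of its generators' squares).
B^2 = -25/16 — circular case — the even/odd split gives cos and sin: l = 5/4, alpha*l = pi/3, so exp(alpha B) = cos(pi/3) + (sin(pi/3)/(5/4))*B = 1/2 + (2*sqrt(3)/5)*B.
Answer: 1/2 - sqrt(3)/2*γ35


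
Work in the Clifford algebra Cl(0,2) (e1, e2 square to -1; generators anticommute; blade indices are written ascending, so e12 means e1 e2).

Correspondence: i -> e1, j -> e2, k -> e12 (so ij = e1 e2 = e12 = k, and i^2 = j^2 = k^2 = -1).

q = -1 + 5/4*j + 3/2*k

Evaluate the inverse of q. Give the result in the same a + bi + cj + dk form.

In blades: q = -1 + 5/4*e2 + 3/2*e12.
With qbar = -1 - 5/4*e2 - 3/2*e12 (scalar fixed, mapped units negated), q qbar = 77/16 (the sum of squared coefficients), so q^-1 = qbar / (77/16) = -16/77 - 20/77*e2 - 24/77*e12; translating back:
Answer: -16/77 - 20/77*j - 24/77*k


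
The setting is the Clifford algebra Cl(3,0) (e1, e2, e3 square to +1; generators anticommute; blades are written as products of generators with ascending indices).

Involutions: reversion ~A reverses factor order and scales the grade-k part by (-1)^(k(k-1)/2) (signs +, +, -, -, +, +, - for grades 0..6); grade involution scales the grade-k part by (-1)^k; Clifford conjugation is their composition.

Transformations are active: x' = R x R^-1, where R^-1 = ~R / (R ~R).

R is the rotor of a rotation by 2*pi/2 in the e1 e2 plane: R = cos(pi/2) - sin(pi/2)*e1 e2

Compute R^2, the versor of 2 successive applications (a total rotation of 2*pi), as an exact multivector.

The rotor phase is half the rotation angle and phases add under composition, so 2 steps in the e1 e2 plane accumulate phase 2*(pi/2) = pi: R^2 = cos(pi) - sin(pi)*e1 e2.
cos(pi) = -1 and sin(pi) = 0, so R^2 = -1. The total rotation 2*pi is 1 full turn, so every vector returns to itself, yet the rotor is -1, on the OTHER sheet of the double cover (an odd number of 2*pi turns).
Answer: -1


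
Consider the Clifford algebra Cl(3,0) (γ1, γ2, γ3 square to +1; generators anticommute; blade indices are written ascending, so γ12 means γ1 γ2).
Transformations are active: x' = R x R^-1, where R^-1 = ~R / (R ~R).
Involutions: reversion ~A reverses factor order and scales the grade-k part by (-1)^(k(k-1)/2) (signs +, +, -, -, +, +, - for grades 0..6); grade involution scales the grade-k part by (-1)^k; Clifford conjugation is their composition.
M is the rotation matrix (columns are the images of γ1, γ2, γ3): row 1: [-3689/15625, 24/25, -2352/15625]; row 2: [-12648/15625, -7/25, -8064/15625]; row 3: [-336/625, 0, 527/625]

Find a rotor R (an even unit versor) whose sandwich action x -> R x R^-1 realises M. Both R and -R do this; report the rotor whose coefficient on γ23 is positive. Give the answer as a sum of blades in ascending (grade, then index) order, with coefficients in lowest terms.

Method: write R = a + b12*γ12 + b13*γ13 + b23*γ23 with a^2 + b12^2 + b13^2 + b23^2 = 1 (so R^-1 = ~R). Expanding the columns R e_j ~R gives tr M = 4a^2 - 1 and, from the antisymmetric part, M21 - M12 = -4a*b12, M13 - M31 = 4a*b13, M32 - M23 = -4a*b23.
Here tr M = 5111/15625, so a^2 = (1 + tr M)/4 = 5184/15625 and a = ±72/125. Taking a = 72/125: M21 - M12 = -27648/15625, M13 - M31 = 6048/15625, M32 - M23 = 8064/15625, giving b12 = 96/125, b13 = 21/125, b23 = -28/125, i.e. R = 72/125 + 96/125*γ12 + 21/125*γ13 - 28/125*γ23.
Its γ23 coefficient is negative, so report the other preimage -R.
Answer: -72/125 - 96/125*γ12 - 21/125*γ13 + 28/125*γ23. Uniqueness: Spin(3) -> SO(3) maps R and -R to the same rotation of trace 5111/15625; fixing the sign of the γ23 coefficient removes the ambiguity.


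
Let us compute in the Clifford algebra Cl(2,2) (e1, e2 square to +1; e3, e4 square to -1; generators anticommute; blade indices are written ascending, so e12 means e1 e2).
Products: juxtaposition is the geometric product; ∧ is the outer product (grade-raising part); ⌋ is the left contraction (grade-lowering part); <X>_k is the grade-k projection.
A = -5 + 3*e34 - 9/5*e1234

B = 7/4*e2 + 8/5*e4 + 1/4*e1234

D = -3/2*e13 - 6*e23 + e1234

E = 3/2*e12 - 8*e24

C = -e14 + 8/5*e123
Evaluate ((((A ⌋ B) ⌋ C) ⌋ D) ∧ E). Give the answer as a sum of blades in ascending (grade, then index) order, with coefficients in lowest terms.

step 1: -9/20 - 35/4*e2 - 8*e4 - 3/4*e12 - 5/4*e1234
step 2: 8*e1 + 6/5*e3 + 14*e13 + 9/20*e14 - 18/25*e123
step 3: -21 - 9/5*e1 - 36/5*e2 - 12*e3 - 18/25*e4 + 9/20*e23 - 14*e24 - 6/5*e124 + 8*e234
step 4: -63/2*e12 + 168*e24 - 18*e123 + 333/25*e124 - 96*e234
Answer: -63/2*e12 + 168*e24 - 18*e123 + 333/25*e124 - 96*e234


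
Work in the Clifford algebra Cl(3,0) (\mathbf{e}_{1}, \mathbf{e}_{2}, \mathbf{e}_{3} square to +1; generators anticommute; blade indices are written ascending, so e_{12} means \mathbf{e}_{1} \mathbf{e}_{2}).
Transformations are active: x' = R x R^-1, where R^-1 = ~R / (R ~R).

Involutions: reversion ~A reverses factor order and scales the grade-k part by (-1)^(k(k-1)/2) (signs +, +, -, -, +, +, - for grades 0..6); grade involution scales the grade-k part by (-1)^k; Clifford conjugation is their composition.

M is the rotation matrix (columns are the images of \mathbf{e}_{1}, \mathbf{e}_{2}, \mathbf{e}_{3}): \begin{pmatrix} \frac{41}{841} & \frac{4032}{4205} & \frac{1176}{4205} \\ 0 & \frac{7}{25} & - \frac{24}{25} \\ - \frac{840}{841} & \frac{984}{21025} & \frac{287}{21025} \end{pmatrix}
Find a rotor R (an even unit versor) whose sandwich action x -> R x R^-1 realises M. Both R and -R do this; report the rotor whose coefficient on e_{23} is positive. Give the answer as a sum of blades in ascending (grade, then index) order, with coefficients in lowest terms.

Method: write R = a + b12*e_{12} + b13*e_{13} + b23*e_{23} with a^2 + b12^2 + b13^2 + b23^2 = 1 (so R^-1 = ~R). Expanding the columns R e_j ~R gives tr M = 4a^2 - 1 and, from the antisymmetric part, M21 - M12 = -4a*b12, M13 - M31 = 4a*b13, M32 - M23 = -4a*b23.
Here tr M = \frac{7199}{21025}, so a^2 = (1 + tr M)/4 = \frac{7056}{21025} and a = ±\frac{84}{145}. Taking a = \frac{84}{145}: M21 - M12 = -\frac{4032}{4205}, M13 - M31 = \frac{5376}{4205}, M32 - M23 = \frac{21168}{21025}, giving b12 = \frac{12}{29}, b13 = \frac{16}{29}, b23 = -\frac{63}{145}, i.e. R = \frac{84}{145} + \frac{12}{29} e_{12} + \frac{16}{29} e_{13} - \frac{63}{145} e_{23}.
Its e_{23} coefficient is negative, so report the other preimage -R.
Answer: -\frac{84}{145} - \frac{12}{29} e_{12} - \frac{16}{29} e_{13} + \frac{63}{145} e_{23}. Key observation: the double cover Spin(3) -> SO(3) sends R and -R to the same matrix (trace \frac{7199}{21025} here), so the stated sign of the e_{23} coefficient is what selects one sheet.


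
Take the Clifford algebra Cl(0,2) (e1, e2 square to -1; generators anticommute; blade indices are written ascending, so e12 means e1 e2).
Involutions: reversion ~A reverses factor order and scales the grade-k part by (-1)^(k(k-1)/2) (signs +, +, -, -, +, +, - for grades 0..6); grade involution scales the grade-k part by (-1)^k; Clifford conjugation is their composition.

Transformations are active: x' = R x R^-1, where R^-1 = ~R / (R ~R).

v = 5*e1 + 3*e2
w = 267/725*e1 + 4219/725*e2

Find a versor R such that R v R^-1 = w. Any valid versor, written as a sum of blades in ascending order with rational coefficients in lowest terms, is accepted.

Sketch: the shared square -34 makes R = v + w = 3892/725*e1 + 6394/725*e2 the natural versor; its sandwich fixes that direction, negates (v - w)/2, and sends v to w.
Answer: 3892/725*e1 + 6394/725*e2


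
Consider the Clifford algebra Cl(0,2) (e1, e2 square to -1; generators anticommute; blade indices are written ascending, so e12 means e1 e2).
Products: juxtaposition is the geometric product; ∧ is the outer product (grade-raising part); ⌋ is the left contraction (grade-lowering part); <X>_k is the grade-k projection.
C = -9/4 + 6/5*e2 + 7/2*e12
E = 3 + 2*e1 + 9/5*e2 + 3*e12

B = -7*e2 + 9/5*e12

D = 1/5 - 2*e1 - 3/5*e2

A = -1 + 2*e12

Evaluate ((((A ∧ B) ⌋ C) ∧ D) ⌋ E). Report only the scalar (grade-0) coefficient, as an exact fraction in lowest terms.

step 1: 7*e2 - 9/5*e12
step 2: -21/10 + 49/2*e1
step 3: -21/50 + 91/10*e1 + 63/50*e2 - 147/10*e12
step 4: 5593/250 + 147/50*e1 - 3507/125*e2 - 63/50*e12
Answer: 5593/250


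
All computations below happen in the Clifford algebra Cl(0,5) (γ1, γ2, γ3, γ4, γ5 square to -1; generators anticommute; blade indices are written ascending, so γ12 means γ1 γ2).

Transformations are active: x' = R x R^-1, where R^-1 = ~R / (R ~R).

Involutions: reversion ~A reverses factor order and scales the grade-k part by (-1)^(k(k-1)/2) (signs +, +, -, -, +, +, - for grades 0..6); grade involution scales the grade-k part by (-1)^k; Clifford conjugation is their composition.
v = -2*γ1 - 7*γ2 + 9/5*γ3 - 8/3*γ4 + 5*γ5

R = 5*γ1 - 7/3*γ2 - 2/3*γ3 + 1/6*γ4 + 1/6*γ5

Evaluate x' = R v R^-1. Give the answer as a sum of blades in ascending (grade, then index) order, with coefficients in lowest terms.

~R = 5*γ1 - 7/3*γ2 - 2/3*γ3 + 1/6*γ4 + 1/6*γ5, and R ~R = -557/18, so R^-1 = ~R / (-557/18).
R v = -497/90 - 119/3*γ12 + 23/3*γ13 - 13*γ14 + 76/3*γ15 - 133/15*γ23 + 133/18*γ24 - 21/2*γ25 + 133/90*γ34 - 109/30*γ35 + 23/18*γ45
Answer: 2108/557*γ1 + 51527/8355*γ2 - 17027/8355*γ3 + 22777/8355*γ4 - 41278/8355*γ5


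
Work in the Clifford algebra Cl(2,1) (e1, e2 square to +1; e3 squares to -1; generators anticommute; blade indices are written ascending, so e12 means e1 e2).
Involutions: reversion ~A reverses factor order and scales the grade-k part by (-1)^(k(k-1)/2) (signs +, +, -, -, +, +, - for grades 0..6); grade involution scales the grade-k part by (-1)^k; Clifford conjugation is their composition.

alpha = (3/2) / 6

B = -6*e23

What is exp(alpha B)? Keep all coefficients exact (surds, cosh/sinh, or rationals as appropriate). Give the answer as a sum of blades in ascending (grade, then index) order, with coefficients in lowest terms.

B^2 = (-6)^2*(e23)^2 = 36*(+1) = 36 (a basis 2-blade squares to minus the product of its generators' squares).
B^2 = 36 — since the square is positive, the closed form is hyperbolic: l = 6, alpha*l = 3/2, so exp(alpha B) = cosh(3/2) + (sinh(3/2)/6)*B = cosh(3/2) + (sinh(3/2)/6)*B.
Answer: cosh(3/2) - sinh(3/2)*e23


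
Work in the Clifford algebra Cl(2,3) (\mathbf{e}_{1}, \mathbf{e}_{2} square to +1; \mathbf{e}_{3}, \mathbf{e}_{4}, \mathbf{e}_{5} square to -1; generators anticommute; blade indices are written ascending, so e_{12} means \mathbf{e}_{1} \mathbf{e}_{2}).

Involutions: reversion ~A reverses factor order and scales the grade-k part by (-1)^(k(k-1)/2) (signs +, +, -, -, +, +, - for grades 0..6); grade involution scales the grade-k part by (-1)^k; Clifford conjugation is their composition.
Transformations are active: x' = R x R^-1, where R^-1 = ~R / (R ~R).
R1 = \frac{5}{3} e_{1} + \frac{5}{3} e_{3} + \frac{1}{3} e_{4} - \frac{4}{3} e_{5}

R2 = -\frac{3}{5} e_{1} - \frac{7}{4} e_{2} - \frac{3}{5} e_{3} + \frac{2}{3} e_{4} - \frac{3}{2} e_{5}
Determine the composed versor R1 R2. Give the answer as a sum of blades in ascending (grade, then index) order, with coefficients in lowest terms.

Distribute over the terms of R1 (each basis-blade product reordered to ascending indices, repeated generators contracted through their squares):
(\frac{5}{3} e_{1}) R2 = -1 - \frac{35}{12} e_{12} - e_{13} + \frac{10}{9} e_{14} - \frac{5}{2} e_{15}
(\frac{5}{3} e_{3}) R2 = 1 + e_{13} + \frac{35}{12} e_{23} + \frac{10}{9} e_{34} - \frac{5}{2} e_{35}
(\frac{1}{3} e_{4}) R2 = -\frac{2}{9} + \frac{1}{5} e_{14} + \frac{7}{12} e_{24} + \frac{1}{5} e_{34} - \frac{1}{2} e_{45}
(-\frac{4}{3} e_{5}) R2 = -2 - \frac{4}{5} e_{15} - \frac{7}{3} e_{25} - \frac{4}{5} e_{35} + \frac{8}{9} e_{45}
Summing the partial products and collecting blades:
Answer: -\frac{20}{9} - \frac{35}{12} e_{12} + \frac{59}{45} e_{14} - \frac{33}{10} e_{15} + \frac{35}{12} e_{23} + \frac{7}{12} e_{24} - \frac{7}{3} e_{25} + \frac{59}{45} e_{34} - \frac{33}{10} e_{35} + \frac{7}{18} e_{45}


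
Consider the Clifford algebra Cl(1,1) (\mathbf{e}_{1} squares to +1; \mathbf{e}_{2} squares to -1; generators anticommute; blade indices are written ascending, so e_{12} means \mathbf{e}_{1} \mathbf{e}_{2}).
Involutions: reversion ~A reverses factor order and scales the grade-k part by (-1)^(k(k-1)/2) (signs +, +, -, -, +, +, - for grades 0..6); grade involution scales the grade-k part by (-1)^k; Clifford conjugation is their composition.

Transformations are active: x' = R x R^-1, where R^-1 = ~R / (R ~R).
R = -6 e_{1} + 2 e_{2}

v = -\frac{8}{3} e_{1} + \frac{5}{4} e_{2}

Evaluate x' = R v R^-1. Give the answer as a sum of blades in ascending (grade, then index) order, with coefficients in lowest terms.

~R = -6 e_{1} + 2 e_{2}, and R ~R = 32, so R^-1 = ~R / (32).
R v = \frac{27}{2} - \frac{13}{6} e_{12}
Answer: -\frac{115}{48} e_{1} + \frac{7}{16} e_{2}


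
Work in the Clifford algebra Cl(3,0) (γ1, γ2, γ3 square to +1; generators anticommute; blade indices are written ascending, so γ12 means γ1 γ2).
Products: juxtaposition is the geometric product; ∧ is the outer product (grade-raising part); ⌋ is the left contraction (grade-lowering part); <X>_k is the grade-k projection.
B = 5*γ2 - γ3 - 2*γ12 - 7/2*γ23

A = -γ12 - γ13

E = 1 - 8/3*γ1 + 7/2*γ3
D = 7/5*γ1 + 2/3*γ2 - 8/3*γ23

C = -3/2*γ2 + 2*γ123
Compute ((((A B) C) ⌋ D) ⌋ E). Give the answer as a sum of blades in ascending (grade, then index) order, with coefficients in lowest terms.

step 1: -2 - 4*γ1 - 7/2*γ12 + 7/2*γ13 + 2*γ23 + 6*γ123
step 2: -12 + 5/4*γ1 + 10*γ2 + 10*γ3 + 6*γ12 + 9*γ13 - 8*γ23 + 5/4*γ123
step 3: -155/12 - 84/5*γ1 + 56/3*γ2 - 80/3*γ3 + 32*γ23
step 4: -1229/20 + 310/9*γ1 - 1085/24*γ3
Answer: -1229/20 + 310/9*γ1 - 1085/24*γ3


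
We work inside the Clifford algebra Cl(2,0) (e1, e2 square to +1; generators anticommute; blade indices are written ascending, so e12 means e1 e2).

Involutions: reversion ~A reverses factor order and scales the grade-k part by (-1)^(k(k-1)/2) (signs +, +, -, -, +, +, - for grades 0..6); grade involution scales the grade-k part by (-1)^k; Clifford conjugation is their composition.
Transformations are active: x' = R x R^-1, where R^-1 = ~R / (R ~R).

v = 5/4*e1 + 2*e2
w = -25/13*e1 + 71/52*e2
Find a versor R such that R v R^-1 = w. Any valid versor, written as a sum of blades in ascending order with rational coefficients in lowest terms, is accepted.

Since q(v) = q(w) = 89/16, the sum R = v + w = -35/52*e1 + 175/52*e2 does the job whenever invertible.
Answer: -35/52*e1 + 175/52*e2


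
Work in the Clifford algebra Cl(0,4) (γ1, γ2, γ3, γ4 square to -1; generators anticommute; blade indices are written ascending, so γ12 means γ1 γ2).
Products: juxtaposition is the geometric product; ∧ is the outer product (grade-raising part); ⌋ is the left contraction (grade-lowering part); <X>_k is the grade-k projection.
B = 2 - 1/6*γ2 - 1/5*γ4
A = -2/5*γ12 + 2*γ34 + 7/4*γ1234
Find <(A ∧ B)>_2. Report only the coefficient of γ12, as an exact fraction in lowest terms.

step 1: -4/5*γ12 + 4*γ34 + 2/25*γ124 - 1/3*γ234 + 7/2*γ1234
step 2: -4/5*γ12 + 4*γ34
Answer: -4/5


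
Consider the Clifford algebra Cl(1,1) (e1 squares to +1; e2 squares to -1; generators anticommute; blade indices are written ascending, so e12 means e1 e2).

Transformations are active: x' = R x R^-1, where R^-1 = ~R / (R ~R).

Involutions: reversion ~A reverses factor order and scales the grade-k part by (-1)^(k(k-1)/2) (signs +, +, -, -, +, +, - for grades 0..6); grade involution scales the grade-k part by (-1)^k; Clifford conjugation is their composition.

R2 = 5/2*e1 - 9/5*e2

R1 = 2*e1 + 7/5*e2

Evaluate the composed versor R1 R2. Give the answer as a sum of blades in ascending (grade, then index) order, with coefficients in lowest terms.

Distribute over the terms of R1 (each basis-blade product reordered to ascending indices, repeated generators contracted through their squares):
(2*e1) R2 = 5 - 18/5*e12
(7/5*e2) R2 = 63/25 - 7/2*e12
Summing the partial products and collecting blades:
Answer: 188/25 - 71/10*e12


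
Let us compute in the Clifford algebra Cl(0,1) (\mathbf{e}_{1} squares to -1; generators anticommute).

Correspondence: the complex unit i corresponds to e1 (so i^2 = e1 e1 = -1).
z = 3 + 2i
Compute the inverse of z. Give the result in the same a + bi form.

In blades: z = 3 + 2 e_{1}.
With qbar = 3 - 2 e_{1} (scalar fixed, mapped units negated), z qbar = 13 (the sum of squared coefficients), so z^-1 = qbar / (13) = \frac{3}{13} - \frac{2}{13} e_{1}; translating back:
Answer: \frac{3}{13} - \frac{2}{13}i


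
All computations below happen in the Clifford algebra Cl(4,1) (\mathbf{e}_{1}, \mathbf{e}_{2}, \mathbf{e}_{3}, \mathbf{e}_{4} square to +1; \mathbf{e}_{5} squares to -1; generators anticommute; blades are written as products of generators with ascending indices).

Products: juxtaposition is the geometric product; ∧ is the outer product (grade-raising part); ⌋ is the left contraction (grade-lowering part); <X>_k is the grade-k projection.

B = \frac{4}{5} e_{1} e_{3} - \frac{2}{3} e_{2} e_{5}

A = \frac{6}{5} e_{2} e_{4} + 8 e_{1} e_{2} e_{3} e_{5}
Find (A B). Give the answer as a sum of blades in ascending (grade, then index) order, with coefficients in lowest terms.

step 1: \frac{16}{3} e_{1} e_{3} + \frac{32}{5} e_{2} e_{5} + \frac{4}{5} e_{4} e_{5} - \frac{24}{25} e_{1} e_{2} e_{3} e_{4}
Answer: \frac{16}{3} e_{1} e_{3} + \frac{32}{5} e_{2} e_{5} + \frac{4}{5} e_{4} e_{5} - \frac{24}{25} e_{1} e_{2} e_{3} e_{4}


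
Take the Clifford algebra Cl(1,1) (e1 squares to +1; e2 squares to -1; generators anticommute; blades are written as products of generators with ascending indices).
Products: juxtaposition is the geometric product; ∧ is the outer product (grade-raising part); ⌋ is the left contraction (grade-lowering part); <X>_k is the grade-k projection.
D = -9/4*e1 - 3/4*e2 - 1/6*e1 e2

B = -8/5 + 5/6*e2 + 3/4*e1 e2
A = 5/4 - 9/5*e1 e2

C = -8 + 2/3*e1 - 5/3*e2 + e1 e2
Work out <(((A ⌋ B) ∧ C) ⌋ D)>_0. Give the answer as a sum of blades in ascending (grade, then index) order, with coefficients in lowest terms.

step 1: -67/20 + 25/24*e2 + 15/16*e1 e2
step 2: 134/5 - 67/30*e1 - 11/4*e2 - 1039/90*e1 e2
step 3: 2111/432 - 7181/120*e1 - 3551/180*e2 - 67/15*e1 e2
step 4: 2111/432
Answer: 2111/432


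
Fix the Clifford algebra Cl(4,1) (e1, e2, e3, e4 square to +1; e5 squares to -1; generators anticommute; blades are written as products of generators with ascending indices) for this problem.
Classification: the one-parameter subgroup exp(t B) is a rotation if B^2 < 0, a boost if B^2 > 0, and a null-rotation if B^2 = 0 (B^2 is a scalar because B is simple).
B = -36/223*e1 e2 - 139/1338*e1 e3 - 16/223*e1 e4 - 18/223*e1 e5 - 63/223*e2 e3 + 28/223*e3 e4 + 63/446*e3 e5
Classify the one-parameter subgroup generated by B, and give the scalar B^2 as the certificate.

B^2 term by term: the squares give (-36/223)^2*(e1 e2)^2 + (-139/1338)^2*(e1 e3)^2 + (-16/223)^2*(e1 e4)^2 + (-18/223)^2*(e1 e5)^2 + (-63/223)^2*(e2 e3)^2 + (28/223)^2*(e3 e4)^2 + (63/446)^2*(e3 e5)^2 = 1296/49729*(-1) + 19321/1790244*(-1) + 256/49729*(-1) + 324/49729*(+1) + 3969/49729*(-1) + 784/49729*(-1) + 3969/198916*(+1) = -1/9 (each basis 2-blade squares to minus the product of its generators' squares); cross terms between blades sharing an index anticommute and cancel; the commuting (index-disjoint) pairs give grade-4 terms 2*c*c'*(blade product), which cancel blade by blade — e1 e2 e3 e4: -2016/49729 + 2016/49729 = 0; e1 e2 e3 e5: -2268/49729 + 2268/49729 = 0; e1 e3 e4 e5: 1008/49729 - 1008/49729 = 0 — confirming B is simple. So B^2 = -1/9.
Answer: rotation, certificate B^2 = -1/9. Key observation: B^2 = -1/9 is a conjugation invariant, so its sign decides the class regardless of the surface form of B.
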